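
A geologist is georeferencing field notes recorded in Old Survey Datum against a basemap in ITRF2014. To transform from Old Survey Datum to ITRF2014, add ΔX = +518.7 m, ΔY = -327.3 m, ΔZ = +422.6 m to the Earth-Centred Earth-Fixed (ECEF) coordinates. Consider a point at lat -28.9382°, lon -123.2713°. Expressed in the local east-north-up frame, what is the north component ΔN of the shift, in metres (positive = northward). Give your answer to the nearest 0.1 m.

ΔN = 364.6 m

At φ = -28.9382°, λ = -123.2713°: sin φ = -0.483866, cos φ = 0.875142, sin λ = -0.836082, cos λ = -0.548604.
ΔN = −sin φ cos λ·ΔX − sin φ sin λ·ΔY + cos φ·ΔZ = −(-0.483866)(-0.548604)(518.7) − (-0.483866)(-0.836082)(-327.3) + (0.875142)(422.6) = 364.56 m.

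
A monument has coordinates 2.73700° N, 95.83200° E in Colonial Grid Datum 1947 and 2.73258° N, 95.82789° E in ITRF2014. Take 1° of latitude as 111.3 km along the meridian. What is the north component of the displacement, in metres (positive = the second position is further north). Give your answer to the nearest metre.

ΔN = -492 m

Δφ = 2.73258° − 2.73700° = -0.00442°; Δλ = 95.82789° − 95.83200° = -0.00411°.
ΔN = Δφ × 111300 = -491.9 m; ΔE = Δλ × 111300 × cos(2.73700°) = -0.00411 × 111300 × 0.998859 = -456.9 m.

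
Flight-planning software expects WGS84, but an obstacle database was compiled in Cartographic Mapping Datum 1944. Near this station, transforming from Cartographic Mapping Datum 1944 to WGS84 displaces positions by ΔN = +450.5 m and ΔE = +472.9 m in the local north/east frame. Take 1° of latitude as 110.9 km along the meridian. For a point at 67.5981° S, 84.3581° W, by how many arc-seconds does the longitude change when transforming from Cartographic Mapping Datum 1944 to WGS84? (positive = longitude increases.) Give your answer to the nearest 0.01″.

Δλ = 40.28″

At latitude -67.5981°, cos φ = 0.381101.
1° of longitude at this latitude = 110.9 × cos φ = 42.26 km, so Δλ = 472.9 / 42264.1 = 0.0111892° = 40.281″.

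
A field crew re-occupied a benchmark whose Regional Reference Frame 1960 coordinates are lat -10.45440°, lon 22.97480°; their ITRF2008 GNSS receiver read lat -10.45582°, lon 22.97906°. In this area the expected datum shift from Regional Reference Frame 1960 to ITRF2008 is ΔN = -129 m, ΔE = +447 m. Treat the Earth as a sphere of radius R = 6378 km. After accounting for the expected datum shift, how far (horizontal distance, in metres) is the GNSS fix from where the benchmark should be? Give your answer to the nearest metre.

Observed coordinate differences: Δφ = -0.00142°, Δλ = +0.00426°.
Converting to metres (1° lat = 111317 m, cos φ = 0.983400): observed ΔN = -158.1 m, observed ΔE = 466.3 m.
Subtracting the expected shift leaves a residual of -158.1 − (-129) = -29.1 m north and 466.3 − (447) = 19.3 m east.
Residual distance = √((-29.1)² + 19.3²) = 34.9 m.

35 m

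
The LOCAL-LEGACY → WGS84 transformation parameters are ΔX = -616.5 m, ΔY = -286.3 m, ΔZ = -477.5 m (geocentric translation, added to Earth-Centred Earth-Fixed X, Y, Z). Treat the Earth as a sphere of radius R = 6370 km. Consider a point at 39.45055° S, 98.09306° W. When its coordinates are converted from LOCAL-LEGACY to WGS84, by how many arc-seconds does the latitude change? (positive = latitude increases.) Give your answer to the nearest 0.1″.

Δφ = -4.3″

sin φ = -0.635412, cos φ = 0.772173, sin λ = -0.990041, cos λ = -0.140781.
North component: ΔN = −sin φ cos λ·ΔX − sin φ sin λ·ΔY + cos φ·ΔZ = −(-0.635412)(-0.140781)(-616.5) − (-0.635412)(-0.990041)(-286.3) + (0.772173)(-477.5) = -133.46 m.
1° of latitude spans πR/180 = 111177 m, so Δφ = -133.46 / 111177 × 3600 = -4.321″.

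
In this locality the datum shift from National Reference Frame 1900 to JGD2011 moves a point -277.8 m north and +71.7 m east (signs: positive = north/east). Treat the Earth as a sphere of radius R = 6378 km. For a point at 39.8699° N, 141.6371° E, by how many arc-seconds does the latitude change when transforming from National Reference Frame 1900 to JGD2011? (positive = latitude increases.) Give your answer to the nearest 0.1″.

Δφ = -9.0″

On a sphere of radius R, 1 rad of latitude = R, so Δφ = ΔN / R = -277.8 / 6378000 = -4.3556e-05 rad = -8.984″.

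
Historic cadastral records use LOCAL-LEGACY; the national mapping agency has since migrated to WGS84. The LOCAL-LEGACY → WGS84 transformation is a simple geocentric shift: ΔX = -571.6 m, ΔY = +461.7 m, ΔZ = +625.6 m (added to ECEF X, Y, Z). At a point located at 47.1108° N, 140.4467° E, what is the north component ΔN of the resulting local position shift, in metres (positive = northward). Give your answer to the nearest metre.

ΔN = -113 m

The local north axis is (−sin φ cos λ, −sin φ sin λ, cos φ), giving ΔN = -322.904 − 215.412 + 425.773 = -112.54 m.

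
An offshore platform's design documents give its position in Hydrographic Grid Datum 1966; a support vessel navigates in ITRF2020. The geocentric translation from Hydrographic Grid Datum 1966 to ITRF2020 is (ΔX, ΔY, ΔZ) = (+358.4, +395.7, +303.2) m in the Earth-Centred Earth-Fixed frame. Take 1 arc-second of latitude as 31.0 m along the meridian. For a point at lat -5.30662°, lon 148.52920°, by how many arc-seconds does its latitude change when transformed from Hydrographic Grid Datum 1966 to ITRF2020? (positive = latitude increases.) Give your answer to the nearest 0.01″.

Δφ = 9.44″

sin φ = -0.092486, cos φ = 0.995714, sin λ = 0.522064, cos λ = -0.852906.
North component: ΔN = −sin φ cos λ·ΔX − sin φ sin λ·ΔY + cos φ·ΔZ = −(-0.092486)(-0.852906)(358.4) − (-0.092486)(0.522064)(395.7) + (0.995714)(303.2) = 292.74 m.
1° of latitude spans 3600 × 31.00 = 111600 m, so Δφ = 292.74 / 111600 × 3600 = 9.443″.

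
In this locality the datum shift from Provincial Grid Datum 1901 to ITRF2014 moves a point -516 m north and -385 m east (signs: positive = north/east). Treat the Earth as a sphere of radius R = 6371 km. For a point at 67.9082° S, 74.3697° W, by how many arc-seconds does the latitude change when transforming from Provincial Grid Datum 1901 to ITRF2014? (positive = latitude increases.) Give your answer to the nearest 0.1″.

On a sphere of radius R, 1 rad of latitude = R, so Δφ = ΔN / R = -516.0 / 6371000 = -8.0992e-05 rad = -16.706″.

Δφ = -16.7″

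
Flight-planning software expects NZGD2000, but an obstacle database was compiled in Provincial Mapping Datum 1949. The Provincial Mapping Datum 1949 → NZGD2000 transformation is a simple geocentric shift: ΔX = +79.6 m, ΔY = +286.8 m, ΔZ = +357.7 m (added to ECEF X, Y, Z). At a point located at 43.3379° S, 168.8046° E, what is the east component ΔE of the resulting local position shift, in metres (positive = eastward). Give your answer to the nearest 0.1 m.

ΔE = -296.8 m

At φ = -43.3379°, λ = 168.8046°: sin φ = -0.686300, cos φ = 0.727319, sin λ = 0.194156, cos λ = -0.980971.
ΔE = −sin λ·ΔX + cos λ·ΔY = −(0.194156)·(79.6) + (-0.980971)·(286.8) = -296.80 m.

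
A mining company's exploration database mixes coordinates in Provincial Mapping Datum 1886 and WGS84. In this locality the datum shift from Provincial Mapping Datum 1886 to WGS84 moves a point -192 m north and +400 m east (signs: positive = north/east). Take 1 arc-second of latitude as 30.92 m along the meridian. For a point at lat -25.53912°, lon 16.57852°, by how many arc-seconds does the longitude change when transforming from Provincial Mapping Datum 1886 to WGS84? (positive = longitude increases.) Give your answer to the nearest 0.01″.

At latitude -25.53912°, cos φ = 0.902291.
1″ of longitude at this latitude = 30.92 × cos φ = 27.8988 m, so Δλ = 400.0 / 27.8988 = 14.338″.

Δλ = 14.34″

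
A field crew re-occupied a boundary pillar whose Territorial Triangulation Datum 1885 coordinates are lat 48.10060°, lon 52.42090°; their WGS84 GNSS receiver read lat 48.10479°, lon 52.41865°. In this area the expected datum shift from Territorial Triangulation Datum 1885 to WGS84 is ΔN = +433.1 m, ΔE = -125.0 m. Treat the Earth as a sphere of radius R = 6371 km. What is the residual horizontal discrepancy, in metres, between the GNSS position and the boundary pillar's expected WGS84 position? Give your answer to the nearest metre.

53 m

Observed coordinate differences: Δφ = +0.00419°, Δλ = -0.00225°.
Converting to metres (1° lat = 111195 m, cos φ = 0.667825): observed ΔN = 465.9 m, observed ΔE = -167.1 m.
Subtracting the expected shift leaves a residual of 465.9 − (433.1) = 32.8 m north and -167.1 − (-125.0) = -42.1 m east.
Residual distance = √(32.8² + (-42.1)²) = 53.4 m.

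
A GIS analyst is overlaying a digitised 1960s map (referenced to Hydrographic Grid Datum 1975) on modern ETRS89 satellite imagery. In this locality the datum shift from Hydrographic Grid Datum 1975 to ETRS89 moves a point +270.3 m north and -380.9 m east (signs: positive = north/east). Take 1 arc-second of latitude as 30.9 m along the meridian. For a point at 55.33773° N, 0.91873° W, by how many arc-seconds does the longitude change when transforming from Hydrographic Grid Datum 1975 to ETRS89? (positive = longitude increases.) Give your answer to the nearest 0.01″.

Δλ = -21.67″

At latitude 55.33773°, cos φ = 0.568738.
1″ of longitude at this latitude = 30.90 × cos φ = 17.5740 m, so Δλ = -380.9 / 17.5740 = -21.674″.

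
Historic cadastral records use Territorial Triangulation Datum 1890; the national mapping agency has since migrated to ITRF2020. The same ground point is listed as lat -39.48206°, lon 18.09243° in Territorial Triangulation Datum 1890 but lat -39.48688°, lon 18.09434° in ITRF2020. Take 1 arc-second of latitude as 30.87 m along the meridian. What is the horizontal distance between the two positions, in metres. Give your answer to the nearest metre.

560 m

Δφ = -39.48688° − -39.48206° = -0.00482°; Δλ = 18.09434° − 18.09243° = +0.00191°.
1° of latitude = 3600 × 30.87 = 111132 m.
ΔN = Δφ × 111132 = -535.7 m; ΔE = Δλ × 111132 × cos(-39.48206°) = +0.00191 × 111132 × 0.771824 = 163.8 m.
Distance = √(ΔE² + ΔN²) = √(163.8² + (-535.7)²) = 560.1 m.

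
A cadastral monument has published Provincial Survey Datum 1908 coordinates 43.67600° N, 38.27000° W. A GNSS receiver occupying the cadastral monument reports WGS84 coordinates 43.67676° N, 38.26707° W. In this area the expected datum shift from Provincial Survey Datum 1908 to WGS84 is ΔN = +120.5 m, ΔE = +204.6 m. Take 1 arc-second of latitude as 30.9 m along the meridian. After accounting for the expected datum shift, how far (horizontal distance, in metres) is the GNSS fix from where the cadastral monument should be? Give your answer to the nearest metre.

48 m

Observed coordinate differences: Δφ = +0.00076°, Δλ = +0.00293°.
Converting to metres (1° lat = 111240 m, cos φ = 0.723256): observed ΔN = 84.5 m, observed ΔE = 235.7 m.
Subtracting the expected shift leaves a residual of 84.5 − (120.5) = -36.0 m north and 235.7 − (204.6) = 31.1 m east.
Residual distance = √((-36.0)² + 31.1²) = 47.6 m.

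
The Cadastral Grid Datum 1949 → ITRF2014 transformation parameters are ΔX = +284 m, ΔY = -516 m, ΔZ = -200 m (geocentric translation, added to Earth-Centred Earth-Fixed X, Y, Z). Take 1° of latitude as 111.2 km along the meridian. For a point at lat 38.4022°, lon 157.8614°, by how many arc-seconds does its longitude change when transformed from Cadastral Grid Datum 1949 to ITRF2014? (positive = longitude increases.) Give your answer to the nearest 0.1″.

sin φ = 0.621178, cos φ = 0.783670, sin λ = 0.376848, cos λ = -0.926275.
East component: ΔE = −sin λ·ΔX + cos λ·ΔY = −(0.376848)(284) + (-0.926275)(-516) = 370.93 m.
1° of latitude spans 111200 m; at latitude φ, 1° of longitude spans that × cos φ = 87144.1 m, so Δλ = 370.93 / 87144.1 × 3600 = 15.324″.

Δλ = 15.3″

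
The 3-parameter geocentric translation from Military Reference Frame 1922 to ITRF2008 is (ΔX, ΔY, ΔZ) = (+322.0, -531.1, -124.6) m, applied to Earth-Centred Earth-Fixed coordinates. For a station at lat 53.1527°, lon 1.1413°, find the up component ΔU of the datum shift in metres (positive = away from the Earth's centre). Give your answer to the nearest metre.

ΔU = 87 m

At φ = 53.1527°, λ = 1.1413°: sin φ = 0.800237, cos φ = 0.599684, sin λ = 0.019918, cos λ = 0.999802.
ΔU = cos φ cos λ·ΔX + cos φ sin λ·ΔY + sin φ·ΔZ = (0.599684)(0.999802)(322.0) + (0.599684)(0.019918)(-531.1) + (0.800237)(-124.6) = 87.01 m.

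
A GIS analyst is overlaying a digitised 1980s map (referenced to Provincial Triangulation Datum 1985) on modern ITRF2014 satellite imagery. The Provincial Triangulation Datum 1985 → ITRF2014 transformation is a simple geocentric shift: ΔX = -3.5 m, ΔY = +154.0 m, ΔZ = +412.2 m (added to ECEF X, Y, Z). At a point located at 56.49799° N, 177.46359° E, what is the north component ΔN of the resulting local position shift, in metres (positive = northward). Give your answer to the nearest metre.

At φ = 56.49799°, λ = 177.46359°: sin φ = 0.833866, cos φ = 0.551966, sin λ = 0.044254, cos λ = -0.999020.
ΔN = −sin φ cos λ·ΔX − sin φ sin λ·ΔY + cos φ·ΔZ = −(0.833866)(-0.999020)(-3.5) − (0.833866)(0.044254)(154.0) + (0.551966)(412.2) = 218.92 m.

ΔN = 219 m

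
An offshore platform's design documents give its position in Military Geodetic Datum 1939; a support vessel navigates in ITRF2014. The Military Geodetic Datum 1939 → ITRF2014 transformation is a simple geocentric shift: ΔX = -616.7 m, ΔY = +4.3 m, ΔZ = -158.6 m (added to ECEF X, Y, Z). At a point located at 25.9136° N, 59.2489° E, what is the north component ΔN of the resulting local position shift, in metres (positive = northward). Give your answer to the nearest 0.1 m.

ΔN = -6.5 m

The local north axis is (−sin φ cos λ, −sin φ sin λ, cos φ), giving ΔN = 137.802 − 1.615 − 142.653 = -6.47 m.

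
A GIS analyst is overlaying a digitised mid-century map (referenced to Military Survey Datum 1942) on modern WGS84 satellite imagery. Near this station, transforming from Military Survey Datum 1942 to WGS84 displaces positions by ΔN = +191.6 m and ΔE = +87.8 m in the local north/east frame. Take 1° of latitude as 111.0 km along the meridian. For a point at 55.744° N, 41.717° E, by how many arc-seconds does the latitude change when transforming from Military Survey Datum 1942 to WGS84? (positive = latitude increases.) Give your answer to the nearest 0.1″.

Δφ = 6.2″

1° of latitude = 111.0 km, so Δφ = 191.6 / 111000 = 0.0017261° = 6.214″.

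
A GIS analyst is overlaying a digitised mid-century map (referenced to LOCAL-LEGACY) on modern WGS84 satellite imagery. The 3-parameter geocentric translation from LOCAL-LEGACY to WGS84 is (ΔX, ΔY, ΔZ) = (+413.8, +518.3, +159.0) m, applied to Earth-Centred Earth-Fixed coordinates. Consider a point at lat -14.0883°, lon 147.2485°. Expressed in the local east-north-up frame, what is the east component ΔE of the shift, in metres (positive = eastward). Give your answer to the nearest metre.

ΔE = -660 m

The local east axis at (φ, λ) is (−sin λ, cos λ, 0), so ΔE = −sin(147.2485°)·413.8 + cos(147.2485°)·518.3 = -659.77 m.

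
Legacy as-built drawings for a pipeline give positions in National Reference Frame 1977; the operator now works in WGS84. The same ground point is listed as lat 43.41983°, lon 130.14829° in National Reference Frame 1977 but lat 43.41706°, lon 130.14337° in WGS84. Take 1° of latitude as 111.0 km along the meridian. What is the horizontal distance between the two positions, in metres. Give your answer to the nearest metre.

502 m

Δφ = 43.41706° − 43.41983° = -0.00277°; Δλ = 130.14337° − 130.14829° = -0.00492°.
ΔN = Δφ × 111000 = -307.5 m; ΔE = Δλ × 111000 × cos(43.41983°) = -0.00492 × 111000 × 0.726337 = -396.7 m.
Distance = √(ΔE² + ΔN²) = √((-396.7)² + (-307.5)²) = 501.9 m.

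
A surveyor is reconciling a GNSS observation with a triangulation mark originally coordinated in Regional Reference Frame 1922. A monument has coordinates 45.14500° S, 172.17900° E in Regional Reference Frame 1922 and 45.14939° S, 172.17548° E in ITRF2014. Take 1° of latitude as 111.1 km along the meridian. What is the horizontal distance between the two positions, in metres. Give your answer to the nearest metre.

Δφ = -45.14939° − -45.14500° = -0.00439°; Δλ = 172.17548° − 172.17900° = -0.00352°.
ΔN = Δφ × 111100 = -487.7 m; ΔE = Δλ × 111100 × cos(-45.14500°) = -0.00352 × 111100 × 0.705315 = -275.8 m.
Distance = √(ΔE² + ΔN²) = √((-275.8)² + (-487.7)²) = 560.3 m.

560 m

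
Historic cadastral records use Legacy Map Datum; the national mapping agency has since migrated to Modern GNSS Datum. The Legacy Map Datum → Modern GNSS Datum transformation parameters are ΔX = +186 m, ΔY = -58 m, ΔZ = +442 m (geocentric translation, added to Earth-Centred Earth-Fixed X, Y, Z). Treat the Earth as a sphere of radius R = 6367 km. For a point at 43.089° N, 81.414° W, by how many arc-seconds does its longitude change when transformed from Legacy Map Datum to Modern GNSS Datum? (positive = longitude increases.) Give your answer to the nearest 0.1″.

Δλ = 7.8″

sin φ = 0.683134, cos φ = 0.730293, sin λ = -0.988793, cos λ = 0.149294.
East component: ΔE = −sin λ·ΔX + cos λ·ΔY = −(-0.988793)(186) + (0.149294)(-58) = 175.26 m.
1° of latitude spans πR/180 = 111125 m; at latitude φ, 1° of longitude spans that × cos φ = 81153.9 m, so Δλ = 175.26 / 81153.9 × 3600 = 7.774″.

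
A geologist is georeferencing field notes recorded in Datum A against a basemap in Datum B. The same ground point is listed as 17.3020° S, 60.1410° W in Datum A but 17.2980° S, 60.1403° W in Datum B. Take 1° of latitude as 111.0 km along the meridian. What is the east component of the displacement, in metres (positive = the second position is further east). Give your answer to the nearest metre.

Δφ = -17.2980° − -17.3020° = +0.0040°; Δλ = -60.1403° − -60.1410° = +0.0007°.
ΔN = Δφ × 111000 = 444.0 m; ΔE = Δλ × 111000 × cos(-17.3020°) = +0.0007 × 111000 × 0.954750 = 74.2 m.

ΔE = 74 m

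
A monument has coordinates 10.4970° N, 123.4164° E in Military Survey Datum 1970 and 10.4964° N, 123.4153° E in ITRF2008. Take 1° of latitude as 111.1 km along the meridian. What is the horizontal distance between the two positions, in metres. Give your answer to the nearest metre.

137 m

Δφ = 10.4964° − 10.4970° = -0.0006°; Δλ = 123.4153° − 123.4164° = -0.0011°.
ΔN = Δφ × 111100 = -66.7 m; ΔE = Δλ × 111100 × cos(10.4970°) = -0.0011 × 111100 × 0.983264 = -120.2 m.
Distance = √(ΔE² + ΔN²) = √((-120.2)² + (-66.7)²) = 137.4 m.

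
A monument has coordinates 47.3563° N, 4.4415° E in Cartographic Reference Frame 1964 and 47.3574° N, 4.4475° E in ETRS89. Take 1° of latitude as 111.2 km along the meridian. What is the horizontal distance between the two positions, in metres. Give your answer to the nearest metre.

Δφ = 47.3574° − 47.3563° = +0.0011°; Δλ = 4.4475° − 4.4415° = +0.0060°.
ΔN = Δφ × 111200 = 122.3 m; ΔE = Δλ × 111200 × cos(47.3563°) = +0.0060 × 111200 × 0.677437 = 452.0 m.
Distance = √(ΔE² + ΔN²) = √(452.0² + 122.3²) = 468.2 m.

468 m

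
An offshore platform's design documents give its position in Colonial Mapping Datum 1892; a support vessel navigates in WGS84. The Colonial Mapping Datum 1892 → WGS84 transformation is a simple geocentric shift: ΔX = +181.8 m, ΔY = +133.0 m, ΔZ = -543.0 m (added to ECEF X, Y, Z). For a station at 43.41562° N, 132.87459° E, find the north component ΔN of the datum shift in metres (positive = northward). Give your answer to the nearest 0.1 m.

ΔN = -376.4 m

At φ = 43.41562°, λ = 132.87459°: sin φ = 0.687286, cos φ = 0.726387, sin λ = 0.732845, cos λ = -0.680396.
ΔN = −sin φ cos λ·ΔX − sin φ sin λ·ΔY + cos φ·ΔZ = −(0.687286)(-0.680396)(181.8) − (0.687286)(0.732845)(133.0) + (0.726387)(-543.0) = -376.40 m.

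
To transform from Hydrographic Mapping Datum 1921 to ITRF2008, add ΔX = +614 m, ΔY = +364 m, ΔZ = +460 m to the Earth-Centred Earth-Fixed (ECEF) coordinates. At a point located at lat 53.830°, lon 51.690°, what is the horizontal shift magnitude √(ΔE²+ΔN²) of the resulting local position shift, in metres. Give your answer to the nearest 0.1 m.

369.5 m

At φ = 53.830°, λ = 51.690°: sin φ = 0.807269, cos φ = 0.590183, sin λ = 0.784668, cos λ = 0.619916.
ΔE = −sin λ·ΔX + cos λ·ΔY = −(0.784668)·(614) + (0.619916)·(364) = -256.14 m.
ΔN = −sin φ cos λ·ΔX − sin φ sin λ·ΔY + cos φ·ΔZ = −(0.807269)(0.619916)(614) − (0.807269)(0.784668)(364) + (0.590183)(460) = -266.36 m.
Horizontal magnitude = √(ΔE² + ΔN²) = √((-256.14)² + (-266.36)²) = 369.53 m.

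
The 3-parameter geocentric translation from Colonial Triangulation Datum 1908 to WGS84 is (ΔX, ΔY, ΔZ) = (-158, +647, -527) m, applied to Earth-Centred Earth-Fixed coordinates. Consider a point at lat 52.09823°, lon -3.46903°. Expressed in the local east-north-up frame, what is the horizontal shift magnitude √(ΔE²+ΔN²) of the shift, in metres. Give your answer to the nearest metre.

The local east axis at (φ, λ) is (−sin λ, cos λ, 0), so ΔE = −sin(-3.46903°)·(-158) + cos(-3.46903°)·647 = 636.25 m.
The local north axis is (−sin φ cos λ, −sin φ sin λ, cos φ), giving ΔN = 124.444 + 30.891 − 323.741 = -168.41 m.
Horizontal magnitude = √(ΔE² + ΔN²) = √(636.25² + (-168.41)²) = 658.16 m.

658 m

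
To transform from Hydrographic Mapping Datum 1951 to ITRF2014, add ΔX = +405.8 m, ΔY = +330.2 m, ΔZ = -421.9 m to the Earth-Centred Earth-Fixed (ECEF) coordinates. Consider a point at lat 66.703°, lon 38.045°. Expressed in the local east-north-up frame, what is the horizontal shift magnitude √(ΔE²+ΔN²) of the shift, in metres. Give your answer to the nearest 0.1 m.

The local east axis at (φ, λ) is (−sin λ, cos λ, 0), so ΔE = −sin(38.045°)·405.8 + cos(38.045°)·330.2 = 9.95 m.
The local north axis is (−sin φ cos λ, −sin φ sin λ, cos φ), giving ΔN = -293.522 − 186.904 − 166.860 = -647.29 m.
Horizontal magnitude = √(ΔE² + ΔN²) = √(9.95² + (-647.29)²) = 647.36 m.

647.4 m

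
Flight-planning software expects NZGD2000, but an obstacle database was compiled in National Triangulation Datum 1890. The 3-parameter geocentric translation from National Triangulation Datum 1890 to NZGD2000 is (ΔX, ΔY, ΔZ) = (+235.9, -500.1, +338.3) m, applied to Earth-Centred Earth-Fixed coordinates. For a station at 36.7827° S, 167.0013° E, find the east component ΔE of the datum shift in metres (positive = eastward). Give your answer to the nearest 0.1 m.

ΔE = 434.2 m

At φ = -36.7827°, λ = 167.0013°: sin φ = -0.598782, cos φ = 0.800912, sin λ = 0.224929, cos λ = -0.974375.
ΔE = −sin λ·ΔX + cos λ·ΔY = −(0.224929)·(235.9) + (-0.974375)·(-500.1) = 434.22 m.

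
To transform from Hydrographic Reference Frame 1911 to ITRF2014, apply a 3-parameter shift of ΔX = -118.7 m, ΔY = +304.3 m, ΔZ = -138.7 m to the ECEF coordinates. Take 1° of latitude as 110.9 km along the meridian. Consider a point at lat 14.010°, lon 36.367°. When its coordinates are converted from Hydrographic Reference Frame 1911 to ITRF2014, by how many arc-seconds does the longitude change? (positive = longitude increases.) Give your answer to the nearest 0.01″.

sin φ = 0.242091, cos φ = 0.970253, sin λ = 0.592955, cos λ = 0.805235.
East component: ΔE = −sin λ·ΔX + cos λ·ΔY = −(0.592955)(-118.7) + (0.805235)(304.3) = 315.42 m.
1° of latitude spans 110900 m; at latitude φ, 1° of longitude spans that × cos φ = 107601.1 m, so Δλ = 315.42 / 107601.1 × 3600 = 10.553″.

Δλ = 10.55″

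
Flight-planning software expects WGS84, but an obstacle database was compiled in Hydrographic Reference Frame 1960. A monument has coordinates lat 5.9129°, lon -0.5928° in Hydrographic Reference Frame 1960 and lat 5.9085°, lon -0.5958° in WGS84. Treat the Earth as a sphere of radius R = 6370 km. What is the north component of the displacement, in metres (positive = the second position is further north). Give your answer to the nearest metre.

Δφ = 5.9085° − 5.9129° = -0.0044°; Δλ = -0.5958° − -0.5928° = -0.0030°.
1° along a meridian = πR/180 = 111177 m.
ΔN = Δφ × 111177 = -489.2 m; ΔE = Δλ × 111177 × cos(5.9129°) = -0.0030 × 111177 × 0.994680 = -331.8 m.

ΔN = -489 m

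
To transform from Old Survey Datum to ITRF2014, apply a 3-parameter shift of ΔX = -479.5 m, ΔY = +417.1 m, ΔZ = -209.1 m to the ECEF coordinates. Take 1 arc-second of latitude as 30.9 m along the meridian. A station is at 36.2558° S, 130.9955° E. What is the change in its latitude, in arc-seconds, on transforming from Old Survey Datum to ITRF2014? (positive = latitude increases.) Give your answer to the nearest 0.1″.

Δφ = 6.6″

sin φ = -0.591391, cos φ = 0.806385, sin λ = 0.754761, cos λ = -0.656000.
North component: ΔN = −sin φ cos λ·ΔX − sin φ sin λ·ΔY + cos φ·ΔZ = −(-0.591391)(-0.656000)(-479.5) − (-0.591391)(0.754761)(417.1) + (0.806385)(-209.1) = 203.58 m.
1° of latitude spans 3600 × 30.90 = 111240 m, so Δφ = 203.58 / 111240 × 3600 = 6.588″.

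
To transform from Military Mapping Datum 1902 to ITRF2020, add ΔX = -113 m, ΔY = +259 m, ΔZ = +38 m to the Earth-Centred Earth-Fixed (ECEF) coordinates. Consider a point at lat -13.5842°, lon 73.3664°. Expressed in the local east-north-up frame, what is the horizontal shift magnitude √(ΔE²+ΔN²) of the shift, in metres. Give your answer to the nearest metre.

202 m

At φ = -13.5842°, λ = 73.3664°: sin φ = -0.234874, cos φ = 0.972026, sin λ = 0.958155, cos λ = 0.286250.
ΔE = −sin λ·ΔX + cos λ·ΔY = −(0.958155)·(-113) + (0.286250)·(259) = 182.41 m.
ΔN = −sin φ cos λ·ΔX − sin φ sin λ·ΔY + cos φ·ΔZ = −(-0.234874)(0.286250)(-113) − (-0.234874)(0.958155)(259) + (0.972026)(38) = 87.63 m.
Horizontal magnitude = √(ΔE² + ΔN²) = √(182.41² + 87.63²) = 202.37 m.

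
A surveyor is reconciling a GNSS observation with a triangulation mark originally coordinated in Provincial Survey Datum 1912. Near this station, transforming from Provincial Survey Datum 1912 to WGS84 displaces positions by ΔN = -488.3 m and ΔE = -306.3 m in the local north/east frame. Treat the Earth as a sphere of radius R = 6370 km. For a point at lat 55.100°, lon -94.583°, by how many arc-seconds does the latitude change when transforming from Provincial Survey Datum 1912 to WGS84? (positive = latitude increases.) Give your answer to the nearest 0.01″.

Δφ = -15.81″

On a sphere of radius R, 1 rad of latitude = R, so Δφ = ΔN / R = -488.3 / 6370000 = -7.6656e-05 rad = -15.811″.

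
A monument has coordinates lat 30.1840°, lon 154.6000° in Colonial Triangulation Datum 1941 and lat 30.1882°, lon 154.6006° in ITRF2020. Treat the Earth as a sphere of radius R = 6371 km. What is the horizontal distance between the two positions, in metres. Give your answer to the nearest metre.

Δφ = 30.1882° − 30.1840° = +0.0042°; Δλ = 154.6006° − 154.6000° = +0.0006°.
1° along a meridian = πR/180 = 111195 m.
ΔN = Δφ × 111195 = 467.0 m; ΔE = Δλ × 111195 × cos(30.1840°) = +0.0006 × 111195 × 0.864415 = 57.7 m.
Distance = √(ΔE² + ΔN²) = √(57.7² + 467.0²) = 470.6 m.

471 m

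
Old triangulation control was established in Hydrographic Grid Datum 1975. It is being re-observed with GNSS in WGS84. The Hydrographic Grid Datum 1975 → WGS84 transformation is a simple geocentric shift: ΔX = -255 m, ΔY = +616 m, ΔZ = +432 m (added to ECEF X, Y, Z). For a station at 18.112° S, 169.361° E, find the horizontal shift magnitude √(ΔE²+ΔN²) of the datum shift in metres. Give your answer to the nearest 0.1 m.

765.6 m

At φ = -18.112°, λ = 169.361°: sin φ = -0.310875, cos φ = 0.950451, sin λ = 0.184620, cos λ = -0.982810.
ΔE = −sin λ·ΔX + cos λ·ΔY = −(0.184620)·(-255) + (-0.982810)·(616) = -558.33 m.
ΔN = −sin φ cos λ·ΔX − sin φ sin λ·ΔY + cos φ·ΔZ = −(-0.310875)(-0.982810)(-255) − (-0.310875)(0.184620)(616) + (0.950451)(432) = 523.86 m.
Horizontal magnitude = √(ΔE² + ΔN²) = √((-558.33)² + 523.86²) = 765.61 m.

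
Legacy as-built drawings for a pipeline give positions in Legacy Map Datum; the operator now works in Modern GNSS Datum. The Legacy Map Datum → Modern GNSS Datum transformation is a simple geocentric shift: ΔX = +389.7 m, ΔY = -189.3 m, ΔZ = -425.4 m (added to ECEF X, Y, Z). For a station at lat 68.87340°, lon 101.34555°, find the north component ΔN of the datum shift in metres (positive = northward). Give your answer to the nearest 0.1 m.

ΔN = 91.3 m

The local north axis is (−sin φ cos λ, −sin φ sin λ, cos φ), giving ΔN = 71.511 + 173.126 − 153.327 = 91.31 m.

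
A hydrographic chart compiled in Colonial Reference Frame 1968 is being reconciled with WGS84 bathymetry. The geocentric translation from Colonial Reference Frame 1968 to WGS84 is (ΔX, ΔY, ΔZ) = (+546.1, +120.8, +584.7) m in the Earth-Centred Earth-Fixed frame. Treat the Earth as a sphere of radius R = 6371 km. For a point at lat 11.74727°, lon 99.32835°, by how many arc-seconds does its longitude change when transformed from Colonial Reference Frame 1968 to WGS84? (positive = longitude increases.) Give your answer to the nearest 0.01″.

sin φ = 0.203595, cos φ = 0.979055, sin λ = 0.986776, cos λ = -0.162092.
East component: ΔE = −sin λ·ΔX + cos λ·ΔY = −(0.986776)(546.1) + (-0.162092)(120.8) = -558.46 m.
1° of latitude spans πR/180 = 111195 m; at latitude φ, 1° of longitude spans that × cos φ = 108866.0 m, so Δλ = -558.46 / 108866.0 × 3600 = -18.467″.

Δλ = -18.47″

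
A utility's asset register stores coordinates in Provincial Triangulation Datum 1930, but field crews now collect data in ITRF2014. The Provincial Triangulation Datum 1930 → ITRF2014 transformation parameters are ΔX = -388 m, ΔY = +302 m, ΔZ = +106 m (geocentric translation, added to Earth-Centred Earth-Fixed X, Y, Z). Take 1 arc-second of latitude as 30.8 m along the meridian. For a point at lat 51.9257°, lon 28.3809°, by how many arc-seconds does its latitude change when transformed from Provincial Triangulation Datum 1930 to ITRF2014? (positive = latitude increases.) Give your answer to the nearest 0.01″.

Δφ = 7.18″

sin φ = 0.787212, cos φ = 0.616683, sin λ = 0.475331, cos λ = 0.879807.
North component: ΔN = −sin φ cos λ·ΔX − sin φ sin λ·ΔY + cos φ·ΔZ = −(0.787212)(0.879807)(-388) − (0.787212)(0.475331)(302) + (0.616683)(106) = 221.09 m.
1° of latitude spans 3600 × 30.80 = 110880 m, so Δφ = 221.09 / 110880 × 3600 = 7.178″.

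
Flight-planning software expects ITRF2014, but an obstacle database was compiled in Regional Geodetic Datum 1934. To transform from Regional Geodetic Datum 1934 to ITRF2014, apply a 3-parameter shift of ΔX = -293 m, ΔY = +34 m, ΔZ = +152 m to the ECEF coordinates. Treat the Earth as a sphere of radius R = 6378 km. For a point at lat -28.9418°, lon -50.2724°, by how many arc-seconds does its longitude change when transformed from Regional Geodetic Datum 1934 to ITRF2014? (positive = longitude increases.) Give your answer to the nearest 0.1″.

sin φ = -0.483921, cos φ = 0.875112, sin λ = -0.769092, cos λ = 0.639138.
East component: ΔE = −sin λ·ΔX + cos λ·ΔY = −(-0.769092)(-293) + (0.639138)(34) = -203.61 m.
1° of latitude spans πR/180 = 111317 m; at latitude φ, 1° of longitude spans that × cos φ = 97414.9 m, so Δλ = -203.61 / 97414.9 × 3600 = -7.525″.

Δλ = -7.5″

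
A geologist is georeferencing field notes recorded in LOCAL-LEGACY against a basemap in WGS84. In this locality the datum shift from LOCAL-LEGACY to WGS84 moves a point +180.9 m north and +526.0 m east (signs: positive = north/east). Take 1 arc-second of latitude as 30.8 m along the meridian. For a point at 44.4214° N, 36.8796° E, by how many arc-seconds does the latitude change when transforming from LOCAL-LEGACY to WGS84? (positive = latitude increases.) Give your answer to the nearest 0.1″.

1″ of latitude = 30.80 m, so Δφ = 180.9 / 30.80 = 5.873″.

Δφ = 5.9″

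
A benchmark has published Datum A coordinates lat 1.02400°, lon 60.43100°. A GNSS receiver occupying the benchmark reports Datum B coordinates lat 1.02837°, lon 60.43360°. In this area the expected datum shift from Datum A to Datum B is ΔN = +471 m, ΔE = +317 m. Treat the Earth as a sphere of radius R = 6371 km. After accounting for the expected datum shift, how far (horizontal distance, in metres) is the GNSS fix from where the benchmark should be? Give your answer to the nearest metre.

Observed coordinate differences: Δφ = +0.00437°, Δλ = +0.00260°.
Converting to metres (1° lat = 111195 m, cos φ = 0.999840): observed ΔN = 485.9 m, observed ΔE = 289.1 m.
Subtracting the expected shift leaves a residual of 485.9 − (471) = 14.9 m north and 289.1 − (317) = -27.9 m east.
Residual distance = √(14.9² + (-27.9)²) = 31.7 m.

32 m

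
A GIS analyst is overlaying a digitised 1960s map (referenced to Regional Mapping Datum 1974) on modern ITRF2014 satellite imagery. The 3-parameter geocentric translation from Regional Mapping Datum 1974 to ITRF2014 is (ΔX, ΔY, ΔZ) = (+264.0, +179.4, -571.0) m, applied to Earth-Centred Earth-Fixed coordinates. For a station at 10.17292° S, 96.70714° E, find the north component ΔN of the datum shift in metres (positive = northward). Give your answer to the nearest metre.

The local north axis is (−sin φ cos λ, −sin φ sin λ, cos φ), giving ΔN = -5.446 + 31.469 − 562.023 = -536.00 m.

ΔN = -536 m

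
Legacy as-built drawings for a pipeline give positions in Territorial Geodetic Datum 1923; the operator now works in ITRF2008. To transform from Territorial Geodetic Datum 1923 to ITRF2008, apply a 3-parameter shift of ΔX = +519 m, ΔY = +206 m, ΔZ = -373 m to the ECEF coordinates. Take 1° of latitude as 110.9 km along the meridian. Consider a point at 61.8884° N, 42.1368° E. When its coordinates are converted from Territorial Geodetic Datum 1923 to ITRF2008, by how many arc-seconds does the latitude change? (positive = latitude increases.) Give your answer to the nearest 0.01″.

sin φ = 0.882031, cos φ = 0.471190, sin λ = 0.670903, cos λ = 0.741545.
North component: ΔN = −sin φ cos λ·ΔX − sin φ sin λ·ΔY + cos φ·ΔZ = −(0.882031)(0.741545)(519) − (0.882031)(0.670903)(206) + (0.471190)(-373) = -637.12 m.
1° of latitude spans 110900 m, so Δφ = -637.12 / 110900 × 3600 = -20.682″.

Δφ = -20.68″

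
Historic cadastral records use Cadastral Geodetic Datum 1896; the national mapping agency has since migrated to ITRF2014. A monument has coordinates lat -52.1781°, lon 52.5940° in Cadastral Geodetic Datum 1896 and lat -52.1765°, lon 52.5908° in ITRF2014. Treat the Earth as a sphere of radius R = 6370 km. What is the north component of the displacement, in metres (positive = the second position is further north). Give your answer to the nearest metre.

ΔN = 178 m

Δφ = -52.1765° − -52.1781° = +0.0016°; Δλ = 52.5908° − 52.5940° = -0.0032°.
1° along a meridian = πR/180 = 111177 m.
ΔN = Δφ × 111177 = 177.9 m; ΔE = Δλ × 111177 × cos(-52.1781°) = -0.0032 × 111177 × 0.613209 = -218.2 m.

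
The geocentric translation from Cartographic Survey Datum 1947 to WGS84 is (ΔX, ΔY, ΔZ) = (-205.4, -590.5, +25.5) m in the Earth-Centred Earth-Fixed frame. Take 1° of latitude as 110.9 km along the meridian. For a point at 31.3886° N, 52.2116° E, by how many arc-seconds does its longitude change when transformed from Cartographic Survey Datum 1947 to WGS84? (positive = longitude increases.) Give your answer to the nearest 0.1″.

Δλ = -7.6″

sin φ = 0.520840, cos φ = 0.853654, sin λ = 0.790279, cos λ = 0.612747.
East component: ΔE = −sin λ·ΔX + cos λ·ΔY = −(0.790279)(-205.4) + (0.612747)(-590.5) = -199.50 m.
1° of latitude spans 110900 m; at latitude φ, 1° of longitude spans that × cos φ = 94670.3 m, so Δλ = -199.50 / 94670.3 × 3600 = -7.586″.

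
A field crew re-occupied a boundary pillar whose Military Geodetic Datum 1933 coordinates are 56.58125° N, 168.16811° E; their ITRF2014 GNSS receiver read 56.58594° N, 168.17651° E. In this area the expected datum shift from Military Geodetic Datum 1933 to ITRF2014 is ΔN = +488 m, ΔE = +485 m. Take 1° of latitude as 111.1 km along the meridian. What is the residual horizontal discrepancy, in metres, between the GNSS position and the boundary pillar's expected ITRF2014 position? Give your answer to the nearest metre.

44 m

Observed coordinate differences: Δφ = +0.00469°, Δλ = +0.00840°.
Converting to metres (1° lat = 111100 m, cos φ = 0.550754): observed ΔN = 521.1 m, observed ΔE = 514.0 m.
Subtracting the expected shift leaves a residual of 521.1 − (488) = 33.1 m north and 514.0 − (485) = 29.0 m east.
Residual distance = √(33.1² + 29.0²) = 44.0 m.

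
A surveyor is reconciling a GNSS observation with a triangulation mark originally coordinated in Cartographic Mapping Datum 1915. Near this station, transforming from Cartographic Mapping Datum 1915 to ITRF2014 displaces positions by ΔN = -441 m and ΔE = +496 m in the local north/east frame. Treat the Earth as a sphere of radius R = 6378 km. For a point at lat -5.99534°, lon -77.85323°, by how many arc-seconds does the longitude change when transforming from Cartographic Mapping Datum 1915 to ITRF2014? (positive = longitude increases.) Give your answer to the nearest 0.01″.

Δλ = 16.13″

At latitude -5.99534°, cos φ = 0.994530.
One radian of longitude at latitude φ spans R cos φ, so Δλ = ΔE / (R cos φ) = 496.0 / (6378000 × 0.994530) = 7.8195e-05 rad = 16.129″.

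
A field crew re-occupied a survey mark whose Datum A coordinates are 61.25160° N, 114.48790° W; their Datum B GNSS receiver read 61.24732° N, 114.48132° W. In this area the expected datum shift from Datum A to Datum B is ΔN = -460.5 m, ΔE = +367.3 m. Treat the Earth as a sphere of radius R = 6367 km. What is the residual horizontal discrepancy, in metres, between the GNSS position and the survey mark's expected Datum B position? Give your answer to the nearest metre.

22 m

Observed coordinate differences: Δφ = -0.00428°, Δλ = +0.00658°.
Converting to metres (1° lat = 111125 m, cos φ = 0.480964): observed ΔN = -475.6 m, observed ΔE = 351.7 m.
Subtracting the expected shift leaves a residual of -475.6 − (-460.5) = -15.1 m north and 351.7 − (367.3) = -15.6 m east.
Residual distance = √((-15.1)² + (-15.6)²) = 21.7 m.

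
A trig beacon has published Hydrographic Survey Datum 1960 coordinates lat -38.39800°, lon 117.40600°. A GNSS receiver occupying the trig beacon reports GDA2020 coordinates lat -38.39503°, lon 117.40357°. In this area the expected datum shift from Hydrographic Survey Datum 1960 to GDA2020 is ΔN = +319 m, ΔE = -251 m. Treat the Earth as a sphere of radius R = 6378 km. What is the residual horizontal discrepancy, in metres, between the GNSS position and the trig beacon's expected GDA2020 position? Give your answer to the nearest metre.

Observed coordinate differences: Δφ = +0.00297°, Δλ = -0.00243°.
Converting to metres (1° lat = 111317 m, cos φ = 0.783715): observed ΔN = 330.6 m, observed ΔE = -212.0 m.
Subtracting the expected shift leaves a residual of 330.6 − (319) = 11.6 m north and -212.0 − (-251) = 39.0 m east.
Residual distance = √(11.6² + 39.0²) = 40.7 m.

41 m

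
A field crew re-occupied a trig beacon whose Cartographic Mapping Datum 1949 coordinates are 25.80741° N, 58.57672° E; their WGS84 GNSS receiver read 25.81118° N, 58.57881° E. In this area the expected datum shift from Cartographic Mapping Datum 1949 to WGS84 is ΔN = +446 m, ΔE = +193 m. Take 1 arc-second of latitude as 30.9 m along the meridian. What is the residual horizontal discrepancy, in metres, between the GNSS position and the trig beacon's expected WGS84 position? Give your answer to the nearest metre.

31 m

Observed coordinate differences: Δφ = +0.00377°, Δλ = +0.00209°.
Converting to metres (1° lat = 111240 m, cos φ = 0.900262): observed ΔN = 419.4 m, observed ΔE = 209.3 m.
Subtracting the expected shift leaves a residual of 419.4 − (446) = -26.6 m north and 209.3 − (193) = 16.3 m east.
Residual distance = √((-26.6)² + 16.3²) = 31.2 m.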